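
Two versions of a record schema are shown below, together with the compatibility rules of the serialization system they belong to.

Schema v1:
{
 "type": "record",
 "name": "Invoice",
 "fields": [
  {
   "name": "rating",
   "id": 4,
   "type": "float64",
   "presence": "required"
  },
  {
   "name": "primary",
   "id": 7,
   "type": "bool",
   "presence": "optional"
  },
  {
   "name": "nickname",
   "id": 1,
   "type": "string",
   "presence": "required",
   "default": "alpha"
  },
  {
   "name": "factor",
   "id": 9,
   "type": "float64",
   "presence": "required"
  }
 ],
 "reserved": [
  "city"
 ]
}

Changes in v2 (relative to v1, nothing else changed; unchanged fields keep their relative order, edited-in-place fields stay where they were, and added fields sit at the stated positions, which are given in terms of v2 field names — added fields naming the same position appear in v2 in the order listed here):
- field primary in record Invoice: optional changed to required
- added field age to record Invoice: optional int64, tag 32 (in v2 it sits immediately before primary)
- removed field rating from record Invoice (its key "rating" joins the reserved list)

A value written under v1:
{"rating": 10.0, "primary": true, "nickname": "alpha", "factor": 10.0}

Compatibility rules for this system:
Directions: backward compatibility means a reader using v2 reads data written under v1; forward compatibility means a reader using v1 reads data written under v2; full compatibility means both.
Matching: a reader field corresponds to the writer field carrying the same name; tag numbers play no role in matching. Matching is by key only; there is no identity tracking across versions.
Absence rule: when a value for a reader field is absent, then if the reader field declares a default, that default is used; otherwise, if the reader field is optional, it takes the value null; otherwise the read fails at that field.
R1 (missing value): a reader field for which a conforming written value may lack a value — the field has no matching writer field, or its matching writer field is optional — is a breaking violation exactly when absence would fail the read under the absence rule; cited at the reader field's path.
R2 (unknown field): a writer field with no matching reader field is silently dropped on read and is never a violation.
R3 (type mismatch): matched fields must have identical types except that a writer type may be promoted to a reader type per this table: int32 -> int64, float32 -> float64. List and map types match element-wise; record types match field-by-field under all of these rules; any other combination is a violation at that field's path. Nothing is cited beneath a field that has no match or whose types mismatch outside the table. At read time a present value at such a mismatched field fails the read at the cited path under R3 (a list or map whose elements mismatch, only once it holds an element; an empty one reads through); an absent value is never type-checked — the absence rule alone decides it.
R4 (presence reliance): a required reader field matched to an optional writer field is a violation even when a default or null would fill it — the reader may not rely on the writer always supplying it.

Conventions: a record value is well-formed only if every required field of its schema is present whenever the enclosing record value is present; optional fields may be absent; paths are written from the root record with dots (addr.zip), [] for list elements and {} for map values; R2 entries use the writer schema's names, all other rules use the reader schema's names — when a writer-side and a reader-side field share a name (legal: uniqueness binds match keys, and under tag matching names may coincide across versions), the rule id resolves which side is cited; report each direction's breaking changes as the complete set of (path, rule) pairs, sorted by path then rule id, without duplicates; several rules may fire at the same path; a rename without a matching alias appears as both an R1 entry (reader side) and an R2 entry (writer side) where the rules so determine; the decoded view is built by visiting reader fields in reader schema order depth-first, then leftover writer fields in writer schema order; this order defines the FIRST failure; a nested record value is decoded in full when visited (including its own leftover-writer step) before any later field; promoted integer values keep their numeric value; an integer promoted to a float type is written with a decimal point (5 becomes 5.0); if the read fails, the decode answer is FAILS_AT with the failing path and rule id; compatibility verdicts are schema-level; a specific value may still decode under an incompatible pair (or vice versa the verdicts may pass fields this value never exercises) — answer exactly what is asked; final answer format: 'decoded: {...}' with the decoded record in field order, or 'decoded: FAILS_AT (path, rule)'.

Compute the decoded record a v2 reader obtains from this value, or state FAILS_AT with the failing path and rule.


decoded: {"age": null, "primary": true, "nickname": "alpha", "factor": 10.0}

the writer's type comes first in each Invoice pair
migrating the Invoice value to v2:
  age := null (missing; optional => null)
  primary := true
  nickname := "alpha"
  factor := 10.0
  writer rating: no reader field; dropped
  => decoded: {"age": null, "primary": true, "nickname": "alpha", "factor": 10.0}
diffs on Invoice not affecting the asked answer:
  field primary in record Invoice: optional changed to required -> shifts the Invoice verdicts, not this decode


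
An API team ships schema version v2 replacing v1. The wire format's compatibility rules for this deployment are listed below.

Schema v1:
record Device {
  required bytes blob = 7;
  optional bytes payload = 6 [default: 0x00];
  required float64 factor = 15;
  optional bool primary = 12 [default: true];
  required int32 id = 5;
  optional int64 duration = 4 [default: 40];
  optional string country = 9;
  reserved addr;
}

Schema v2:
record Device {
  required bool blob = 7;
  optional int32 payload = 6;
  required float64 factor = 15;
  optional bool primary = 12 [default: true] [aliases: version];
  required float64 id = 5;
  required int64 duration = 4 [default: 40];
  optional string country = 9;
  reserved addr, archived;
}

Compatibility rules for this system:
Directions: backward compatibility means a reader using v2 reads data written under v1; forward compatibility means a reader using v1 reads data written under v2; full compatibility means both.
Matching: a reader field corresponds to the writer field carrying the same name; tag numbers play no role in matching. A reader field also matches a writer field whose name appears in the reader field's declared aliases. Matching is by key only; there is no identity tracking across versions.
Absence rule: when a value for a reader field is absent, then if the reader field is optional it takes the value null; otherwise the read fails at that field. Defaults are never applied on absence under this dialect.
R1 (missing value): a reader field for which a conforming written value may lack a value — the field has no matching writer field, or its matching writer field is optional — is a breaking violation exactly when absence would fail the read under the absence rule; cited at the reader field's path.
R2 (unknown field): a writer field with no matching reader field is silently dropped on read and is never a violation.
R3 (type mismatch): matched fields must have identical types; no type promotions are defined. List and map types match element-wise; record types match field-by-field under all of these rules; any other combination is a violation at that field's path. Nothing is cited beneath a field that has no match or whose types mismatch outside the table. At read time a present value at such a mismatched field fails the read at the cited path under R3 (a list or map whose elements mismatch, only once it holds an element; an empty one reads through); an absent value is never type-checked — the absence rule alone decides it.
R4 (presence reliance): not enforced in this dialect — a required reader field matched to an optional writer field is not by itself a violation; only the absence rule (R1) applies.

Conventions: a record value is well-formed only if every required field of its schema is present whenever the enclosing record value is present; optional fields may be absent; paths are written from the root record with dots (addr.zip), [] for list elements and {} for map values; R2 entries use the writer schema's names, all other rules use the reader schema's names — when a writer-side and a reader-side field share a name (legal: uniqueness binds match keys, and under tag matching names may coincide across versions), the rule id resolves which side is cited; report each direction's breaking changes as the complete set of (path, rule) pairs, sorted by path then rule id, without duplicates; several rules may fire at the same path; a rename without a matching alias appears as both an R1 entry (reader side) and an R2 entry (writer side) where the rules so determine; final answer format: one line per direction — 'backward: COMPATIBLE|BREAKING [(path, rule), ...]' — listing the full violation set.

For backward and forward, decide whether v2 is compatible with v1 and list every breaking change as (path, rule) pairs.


backward: BREAKING [(blob, R3), (duration, R1), (id, R3), (payload, R3)]; forward: BREAKING [(blob, R3), (id, R3), (payload, R3)]

each type pair in Device: writer, then reader
backward for Device (reader v2, writer v1):
  blob: paired with writer blob (bytes -> bool; writer required)
  payload: paired with writer payload (bytes -> int32; writer optional)
  factor: paired with writer factor (float64 -> float64; writer required)
  primary: paired with writer primary (bool -> bool; writer optional)
  id: paired with writer id (int32 -> float64; writer required)
  duration: paired with writer duration (int64 -> int64; writer optional)
  country: paired with writer country (string -> string; writer optional)
  R3 fires at blob
  R1 fires at duration
  R3 fires at id
  R3 fires at payload
  => 4 violation(s): backward is BREAKING for Device
forward for Device (reader v1, writer v2):
  blob: paired with writer blob (bool -> bytes; writer required)
  payload: paired with writer payload (int32 -> bytes; writer optional)
  factor: paired with writer factor (float64 -> float64; writer required)
  primary: paired with writer primary (bool -> bool; writer optional)
  id: paired with writer id (float64 -> int32; writer required)
  duration: paired with writer duration (int64 -> int64; writer required)
  country: paired with writer country (string -> string; writer optional)
  R3 fires at blob
  R3 fires at id
  R3 fires at payload
  => 3 violation(s): forward is BREAKING for Device


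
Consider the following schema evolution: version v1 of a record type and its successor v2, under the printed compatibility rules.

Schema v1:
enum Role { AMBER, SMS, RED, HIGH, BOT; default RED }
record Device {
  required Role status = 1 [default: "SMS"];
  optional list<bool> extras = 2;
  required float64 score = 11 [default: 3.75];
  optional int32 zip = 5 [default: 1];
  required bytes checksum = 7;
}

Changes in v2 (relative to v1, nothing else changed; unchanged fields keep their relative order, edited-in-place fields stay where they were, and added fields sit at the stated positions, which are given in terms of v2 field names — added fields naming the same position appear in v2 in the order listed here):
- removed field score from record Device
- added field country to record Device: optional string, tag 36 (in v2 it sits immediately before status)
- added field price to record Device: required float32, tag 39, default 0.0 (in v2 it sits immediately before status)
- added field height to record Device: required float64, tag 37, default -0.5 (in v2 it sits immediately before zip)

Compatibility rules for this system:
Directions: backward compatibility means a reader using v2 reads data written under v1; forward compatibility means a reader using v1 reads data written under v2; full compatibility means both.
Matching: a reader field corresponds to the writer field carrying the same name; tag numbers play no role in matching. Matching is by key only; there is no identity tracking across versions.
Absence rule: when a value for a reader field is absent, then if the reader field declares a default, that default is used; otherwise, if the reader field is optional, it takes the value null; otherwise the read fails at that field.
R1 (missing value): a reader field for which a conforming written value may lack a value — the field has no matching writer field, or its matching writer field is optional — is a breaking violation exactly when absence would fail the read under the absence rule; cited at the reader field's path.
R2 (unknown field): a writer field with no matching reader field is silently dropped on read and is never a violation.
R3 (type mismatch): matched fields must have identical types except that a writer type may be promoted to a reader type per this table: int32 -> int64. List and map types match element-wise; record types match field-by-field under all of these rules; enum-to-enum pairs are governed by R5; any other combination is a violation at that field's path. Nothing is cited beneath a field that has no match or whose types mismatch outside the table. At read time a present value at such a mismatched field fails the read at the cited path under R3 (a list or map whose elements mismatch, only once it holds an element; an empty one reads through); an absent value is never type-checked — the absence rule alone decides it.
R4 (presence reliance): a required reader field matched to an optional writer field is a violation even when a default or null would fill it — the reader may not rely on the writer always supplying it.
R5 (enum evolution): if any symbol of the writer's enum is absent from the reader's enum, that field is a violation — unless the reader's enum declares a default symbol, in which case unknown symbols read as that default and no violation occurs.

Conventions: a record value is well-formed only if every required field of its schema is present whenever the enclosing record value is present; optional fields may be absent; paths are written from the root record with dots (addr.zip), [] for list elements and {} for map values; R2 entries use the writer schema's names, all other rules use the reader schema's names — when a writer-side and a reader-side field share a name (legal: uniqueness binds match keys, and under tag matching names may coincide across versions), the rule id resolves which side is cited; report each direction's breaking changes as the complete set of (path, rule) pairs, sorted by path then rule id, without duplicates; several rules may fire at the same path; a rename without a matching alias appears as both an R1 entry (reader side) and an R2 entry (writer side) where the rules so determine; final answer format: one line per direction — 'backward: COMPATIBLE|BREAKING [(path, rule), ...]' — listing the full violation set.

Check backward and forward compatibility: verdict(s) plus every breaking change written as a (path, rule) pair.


each type pair in Device: writer, then reader
backward on Device — v2 reading data written by v1:
  country: no writer-side match
  price: no writer-side match
  status <- status (Role -> Role, writer required)
  extras <- extras (list<bool> -> list<bool>, writer optional)
  height: no writer-side match
  zip <- zip (int32 -> int32, writer optional)
  checksum <- checksum (bytes -> bytes, writer required)
  leftover writer field: score
  => backward: COMPATIBLE
forward on Device — v1 reading data written by v2:
  status <- status (Role -> Role, writer required)
  extras <- extras (list<bool> -> list<bool>, writer optional)
  score: no writer-side match
  zip <- zip (int32 -> int32, writer optional)
  checksum <- checksum (bytes -> bytes, writer required)
  leftover writer field: country
  leftover writer field: price
  leftover writer field: height
  => forward: COMPATIBLE

backward: COMPATIBLE []; forward: COMPATIBLE []


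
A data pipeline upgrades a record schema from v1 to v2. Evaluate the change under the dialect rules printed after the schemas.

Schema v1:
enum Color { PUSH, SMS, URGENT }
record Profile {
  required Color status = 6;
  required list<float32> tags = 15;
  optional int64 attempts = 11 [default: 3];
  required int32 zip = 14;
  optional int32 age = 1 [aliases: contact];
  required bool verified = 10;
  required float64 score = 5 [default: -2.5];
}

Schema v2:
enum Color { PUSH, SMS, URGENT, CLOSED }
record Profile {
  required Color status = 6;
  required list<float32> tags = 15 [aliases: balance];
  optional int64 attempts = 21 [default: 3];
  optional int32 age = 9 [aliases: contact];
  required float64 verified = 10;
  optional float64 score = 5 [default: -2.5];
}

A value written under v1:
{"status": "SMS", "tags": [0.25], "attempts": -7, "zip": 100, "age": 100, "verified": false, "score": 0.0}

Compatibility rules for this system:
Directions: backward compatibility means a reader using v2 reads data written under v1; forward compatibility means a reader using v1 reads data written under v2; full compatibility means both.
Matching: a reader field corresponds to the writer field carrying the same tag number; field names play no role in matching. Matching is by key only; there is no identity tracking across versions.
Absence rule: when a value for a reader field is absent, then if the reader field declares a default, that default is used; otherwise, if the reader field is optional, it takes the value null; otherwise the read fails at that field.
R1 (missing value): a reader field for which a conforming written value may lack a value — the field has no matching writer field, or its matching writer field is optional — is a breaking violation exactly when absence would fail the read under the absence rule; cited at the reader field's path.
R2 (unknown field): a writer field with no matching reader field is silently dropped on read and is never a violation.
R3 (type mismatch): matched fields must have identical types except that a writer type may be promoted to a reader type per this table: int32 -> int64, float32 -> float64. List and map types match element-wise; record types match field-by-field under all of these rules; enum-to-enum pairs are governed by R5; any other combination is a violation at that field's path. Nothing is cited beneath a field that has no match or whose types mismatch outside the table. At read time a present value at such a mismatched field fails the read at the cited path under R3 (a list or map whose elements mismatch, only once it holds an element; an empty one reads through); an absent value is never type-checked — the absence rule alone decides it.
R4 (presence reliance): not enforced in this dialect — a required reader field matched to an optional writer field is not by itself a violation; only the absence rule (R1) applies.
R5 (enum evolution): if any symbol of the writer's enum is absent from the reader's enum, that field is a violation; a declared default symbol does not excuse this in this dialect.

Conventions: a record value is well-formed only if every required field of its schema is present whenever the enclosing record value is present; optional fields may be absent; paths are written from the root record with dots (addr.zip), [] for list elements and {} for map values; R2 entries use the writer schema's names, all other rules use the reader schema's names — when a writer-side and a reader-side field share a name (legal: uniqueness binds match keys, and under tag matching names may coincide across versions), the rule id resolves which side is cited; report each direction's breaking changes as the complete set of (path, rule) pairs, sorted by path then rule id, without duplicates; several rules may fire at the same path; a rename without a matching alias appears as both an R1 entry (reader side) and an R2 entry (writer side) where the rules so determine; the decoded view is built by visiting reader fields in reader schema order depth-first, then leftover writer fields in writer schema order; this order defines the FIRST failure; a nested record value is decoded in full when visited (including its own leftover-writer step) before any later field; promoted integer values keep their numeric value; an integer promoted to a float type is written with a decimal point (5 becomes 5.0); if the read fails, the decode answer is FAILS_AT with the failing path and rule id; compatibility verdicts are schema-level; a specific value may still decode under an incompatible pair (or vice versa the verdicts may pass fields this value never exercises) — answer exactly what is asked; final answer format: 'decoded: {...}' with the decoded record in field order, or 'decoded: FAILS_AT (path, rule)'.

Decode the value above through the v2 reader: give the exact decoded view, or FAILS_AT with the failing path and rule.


arrows below run writer -> reader for Profile
decoding the Profile value with the v2 reader:
  status := "SMS"
  tags := [0.25]
  attempts := 3 (absent -> default)
  age := null (absent, optional -> null)
  read fails at verified under R3
  => FAILS_AT (verified, R3)
checking off the Profile differences that do not matter here:
  enum Color (field status in record Profile): symbol CLOSED added -> schema-level compatibility only; this Profile value's decode is unchanged
  field score in record Profile: required changed to optional -> triggers nothing under the printed rules; the Profile answer is the same either way
  field age in record Profile: tag 1 changed to 9 -> triggers nothing under the printed rules; the Profile answer is the same either way
  field attempts in record Profile: tag 11 changed to 21 -> triggers nothing under the printed rules; the Profile answer is the same either way
  removed field zip from record Profile -> schema-level compatibility only; this Profile value's decode is unchanged

decoded: FAILS_AT (verified, R3)


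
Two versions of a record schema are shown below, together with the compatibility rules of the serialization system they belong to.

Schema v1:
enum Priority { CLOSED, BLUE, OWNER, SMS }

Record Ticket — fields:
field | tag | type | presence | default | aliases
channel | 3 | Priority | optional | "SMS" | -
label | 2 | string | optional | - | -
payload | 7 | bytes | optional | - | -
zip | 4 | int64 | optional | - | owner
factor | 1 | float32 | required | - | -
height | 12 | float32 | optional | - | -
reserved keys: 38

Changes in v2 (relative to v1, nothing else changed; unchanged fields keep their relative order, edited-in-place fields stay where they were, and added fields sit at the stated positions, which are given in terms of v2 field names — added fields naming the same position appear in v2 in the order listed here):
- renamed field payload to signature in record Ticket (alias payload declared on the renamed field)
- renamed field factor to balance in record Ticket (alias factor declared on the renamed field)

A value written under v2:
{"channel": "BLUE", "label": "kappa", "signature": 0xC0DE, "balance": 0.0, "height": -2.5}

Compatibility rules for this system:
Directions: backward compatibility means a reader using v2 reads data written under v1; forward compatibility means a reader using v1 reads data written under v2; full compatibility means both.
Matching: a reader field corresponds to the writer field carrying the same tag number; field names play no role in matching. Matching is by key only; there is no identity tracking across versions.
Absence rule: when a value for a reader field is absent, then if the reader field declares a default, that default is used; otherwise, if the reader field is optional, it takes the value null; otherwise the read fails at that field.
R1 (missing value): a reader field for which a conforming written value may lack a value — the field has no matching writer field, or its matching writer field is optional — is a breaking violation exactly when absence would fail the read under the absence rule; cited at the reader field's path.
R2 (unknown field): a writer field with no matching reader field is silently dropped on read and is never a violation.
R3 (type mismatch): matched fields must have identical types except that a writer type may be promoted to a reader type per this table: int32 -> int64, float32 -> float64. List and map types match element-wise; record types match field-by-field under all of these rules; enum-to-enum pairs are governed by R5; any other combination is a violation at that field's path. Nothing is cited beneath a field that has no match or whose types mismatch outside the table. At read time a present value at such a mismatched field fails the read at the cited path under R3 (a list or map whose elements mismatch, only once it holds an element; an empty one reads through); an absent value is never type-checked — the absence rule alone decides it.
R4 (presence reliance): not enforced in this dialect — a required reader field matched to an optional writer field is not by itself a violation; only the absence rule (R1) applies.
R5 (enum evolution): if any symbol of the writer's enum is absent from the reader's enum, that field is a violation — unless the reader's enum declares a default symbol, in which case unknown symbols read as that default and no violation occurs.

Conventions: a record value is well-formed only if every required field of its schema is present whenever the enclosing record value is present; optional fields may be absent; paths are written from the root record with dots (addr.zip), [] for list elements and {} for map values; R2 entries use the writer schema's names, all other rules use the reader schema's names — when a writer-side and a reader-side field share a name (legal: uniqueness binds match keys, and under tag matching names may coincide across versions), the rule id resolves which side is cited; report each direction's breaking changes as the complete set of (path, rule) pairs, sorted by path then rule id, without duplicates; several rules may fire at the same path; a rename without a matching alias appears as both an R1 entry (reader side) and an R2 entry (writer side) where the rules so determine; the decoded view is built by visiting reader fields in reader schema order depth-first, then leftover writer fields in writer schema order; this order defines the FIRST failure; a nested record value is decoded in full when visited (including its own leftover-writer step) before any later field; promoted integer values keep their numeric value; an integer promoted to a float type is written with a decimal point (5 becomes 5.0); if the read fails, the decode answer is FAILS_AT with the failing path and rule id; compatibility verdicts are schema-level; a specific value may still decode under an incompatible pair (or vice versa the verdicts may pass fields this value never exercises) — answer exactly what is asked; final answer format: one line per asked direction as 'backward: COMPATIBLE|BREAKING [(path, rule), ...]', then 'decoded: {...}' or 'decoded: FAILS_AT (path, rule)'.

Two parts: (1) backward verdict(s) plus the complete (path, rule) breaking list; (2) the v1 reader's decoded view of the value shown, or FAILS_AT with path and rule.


backward: COMPATIBLE []; decoded: {"channel": "BLUE", "label": "kappa", "payload": 0xC0DE, "zip": null, "factor": 0.0, "height": -2.5}

in Ticket below, arrows point writer -> reader
checking backward for Ticket: reader v2 against writer v1:
  Priority -> Priority, writer optional: channel aligns to channel
  string -> string, writer optional: label aligns to label
  bytes -> bytes, writer optional: signature aligns to payload
  int64 -> int64, writer optional: zip aligns to zip
  float32 -> float32, writer required: balance aligns to factor
  float32 -> float32, writer optional: height aligns to height
  => backward verdict for Ticket: COMPATIBLE, no violations
decoding the Ticket value with the v1 reader:
  channel := "BLUE"
  label := "kappa"
  payload := 0xC0DE (from writer signature)
  zip := null (not supplied -> null)
  factor := 0.0 (from writer balance)
  height := -2.5
  => decoded: {"channel": "BLUE", "label": "kappa", "payload": 0xC0DE, "zip": null, "factor": 0.0, "height": -2.5}
the rest of the Ticket diff is inert for this question:
  renamed field payload to signature in record Ticket (alias payload declared on the renamed field) -> inert for the asked Ticket verdict: nothing fires
  renamed field factor to balance in record Ticket (alias factor declared on the renamed field) -> inert for the asked Ticket verdict: nothing fires


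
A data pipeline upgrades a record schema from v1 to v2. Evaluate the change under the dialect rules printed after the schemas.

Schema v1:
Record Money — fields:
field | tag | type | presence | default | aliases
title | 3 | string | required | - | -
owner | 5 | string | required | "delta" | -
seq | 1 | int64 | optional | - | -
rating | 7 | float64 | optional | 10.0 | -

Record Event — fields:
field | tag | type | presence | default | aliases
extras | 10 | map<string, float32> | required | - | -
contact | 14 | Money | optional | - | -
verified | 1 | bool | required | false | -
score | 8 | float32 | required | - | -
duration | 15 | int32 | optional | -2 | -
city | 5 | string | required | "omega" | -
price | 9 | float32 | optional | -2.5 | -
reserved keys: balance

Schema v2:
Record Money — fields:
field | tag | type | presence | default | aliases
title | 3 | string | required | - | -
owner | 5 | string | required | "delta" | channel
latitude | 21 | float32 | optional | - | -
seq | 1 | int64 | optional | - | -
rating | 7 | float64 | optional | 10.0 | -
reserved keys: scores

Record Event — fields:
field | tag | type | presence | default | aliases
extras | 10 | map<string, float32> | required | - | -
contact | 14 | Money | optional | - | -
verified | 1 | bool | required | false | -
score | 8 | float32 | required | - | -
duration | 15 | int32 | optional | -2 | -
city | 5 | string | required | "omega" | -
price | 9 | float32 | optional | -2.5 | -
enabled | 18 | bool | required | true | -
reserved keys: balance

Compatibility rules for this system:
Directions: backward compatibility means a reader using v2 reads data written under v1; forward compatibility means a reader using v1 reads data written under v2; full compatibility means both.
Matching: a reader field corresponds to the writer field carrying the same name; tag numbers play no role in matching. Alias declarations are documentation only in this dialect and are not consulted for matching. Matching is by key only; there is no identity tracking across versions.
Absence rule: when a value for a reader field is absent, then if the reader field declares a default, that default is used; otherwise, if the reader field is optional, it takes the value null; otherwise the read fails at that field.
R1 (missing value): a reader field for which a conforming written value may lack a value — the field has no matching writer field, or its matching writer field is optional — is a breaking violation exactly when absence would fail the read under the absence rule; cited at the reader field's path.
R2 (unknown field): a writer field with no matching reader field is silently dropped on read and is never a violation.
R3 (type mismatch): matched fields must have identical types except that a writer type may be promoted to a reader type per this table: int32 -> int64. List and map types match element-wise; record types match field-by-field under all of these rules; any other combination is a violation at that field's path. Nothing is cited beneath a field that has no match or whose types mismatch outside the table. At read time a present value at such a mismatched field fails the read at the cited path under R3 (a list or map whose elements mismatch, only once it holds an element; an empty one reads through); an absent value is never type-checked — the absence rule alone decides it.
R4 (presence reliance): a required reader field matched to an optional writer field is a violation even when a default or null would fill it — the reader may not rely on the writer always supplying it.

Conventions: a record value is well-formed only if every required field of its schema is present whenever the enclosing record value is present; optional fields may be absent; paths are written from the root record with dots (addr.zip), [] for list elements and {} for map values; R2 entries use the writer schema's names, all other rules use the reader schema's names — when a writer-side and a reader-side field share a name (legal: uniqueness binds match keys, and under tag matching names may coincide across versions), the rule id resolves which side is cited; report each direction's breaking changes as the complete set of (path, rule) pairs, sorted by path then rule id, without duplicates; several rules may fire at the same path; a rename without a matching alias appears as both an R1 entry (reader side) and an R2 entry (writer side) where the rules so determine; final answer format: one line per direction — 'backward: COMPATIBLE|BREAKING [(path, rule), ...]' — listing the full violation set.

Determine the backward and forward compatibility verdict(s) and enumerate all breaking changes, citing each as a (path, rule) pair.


backward: COMPATIBLE []; forward: COMPATIBLE []

each type pair in Event: writer, then reader
backward on Event — v2 reading data written by v1:
  writer required, map<string, float32> -> map<string, float32>: reader extras maps from writer extras
  writer optional, Money -> Money: reader contact maps from writer contact
  writer required, bool -> bool: reader verified maps from writer verified
  writer required, float32 -> float32: reader score maps from writer score
  writer optional, int32 -> int32: reader duration maps from writer duration
  writer required, string -> string: reader city maps from writer city
  writer optional, float32 -> float32: reader price maps from writer price
  enabled: no writer-side match
  writer required, string -> string: reader contact.title maps from writer contact.title
  writer required, string -> string: reader contact.owner maps from writer contact.owner
  contact.latitude: no writer-side match
  writer optional, int64 -> int64: reader contact.seq maps from writer contact.seq
  writer optional, float64 -> float64: reader contact.rating maps from writer contact.rating
  => backward: COMPATIBLE
forward on Event — v1 reading data written by v2:
  writer required, map<string, float32> -> map<string, float32>: reader extras maps from writer extras
  writer optional, Money -> Money: reader contact maps from writer contact
  writer required, bool -> bool: reader verified maps from writer verified
  writer required, float32 -> float32: reader score maps from writer score
  writer optional, int32 -> int32: reader duration maps from writer duration
  writer required, string -> string: reader city maps from writer city
  writer optional, float32 -> float32: reader price maps from writer price
  leftover writer field: enabled
  writer required, string -> string: reader contact.title maps from writer contact.title
  writer required, string -> string: reader contact.owner maps from writer contact.owner
  writer optional, int64 -> int64: reader contact.seq maps from writer contact.seq
  writer optional, float64 -> float64: reader contact.rating maps from writer contact.rating
  leftover writer field: contact.latitude
  => forward: COMPATIBLE


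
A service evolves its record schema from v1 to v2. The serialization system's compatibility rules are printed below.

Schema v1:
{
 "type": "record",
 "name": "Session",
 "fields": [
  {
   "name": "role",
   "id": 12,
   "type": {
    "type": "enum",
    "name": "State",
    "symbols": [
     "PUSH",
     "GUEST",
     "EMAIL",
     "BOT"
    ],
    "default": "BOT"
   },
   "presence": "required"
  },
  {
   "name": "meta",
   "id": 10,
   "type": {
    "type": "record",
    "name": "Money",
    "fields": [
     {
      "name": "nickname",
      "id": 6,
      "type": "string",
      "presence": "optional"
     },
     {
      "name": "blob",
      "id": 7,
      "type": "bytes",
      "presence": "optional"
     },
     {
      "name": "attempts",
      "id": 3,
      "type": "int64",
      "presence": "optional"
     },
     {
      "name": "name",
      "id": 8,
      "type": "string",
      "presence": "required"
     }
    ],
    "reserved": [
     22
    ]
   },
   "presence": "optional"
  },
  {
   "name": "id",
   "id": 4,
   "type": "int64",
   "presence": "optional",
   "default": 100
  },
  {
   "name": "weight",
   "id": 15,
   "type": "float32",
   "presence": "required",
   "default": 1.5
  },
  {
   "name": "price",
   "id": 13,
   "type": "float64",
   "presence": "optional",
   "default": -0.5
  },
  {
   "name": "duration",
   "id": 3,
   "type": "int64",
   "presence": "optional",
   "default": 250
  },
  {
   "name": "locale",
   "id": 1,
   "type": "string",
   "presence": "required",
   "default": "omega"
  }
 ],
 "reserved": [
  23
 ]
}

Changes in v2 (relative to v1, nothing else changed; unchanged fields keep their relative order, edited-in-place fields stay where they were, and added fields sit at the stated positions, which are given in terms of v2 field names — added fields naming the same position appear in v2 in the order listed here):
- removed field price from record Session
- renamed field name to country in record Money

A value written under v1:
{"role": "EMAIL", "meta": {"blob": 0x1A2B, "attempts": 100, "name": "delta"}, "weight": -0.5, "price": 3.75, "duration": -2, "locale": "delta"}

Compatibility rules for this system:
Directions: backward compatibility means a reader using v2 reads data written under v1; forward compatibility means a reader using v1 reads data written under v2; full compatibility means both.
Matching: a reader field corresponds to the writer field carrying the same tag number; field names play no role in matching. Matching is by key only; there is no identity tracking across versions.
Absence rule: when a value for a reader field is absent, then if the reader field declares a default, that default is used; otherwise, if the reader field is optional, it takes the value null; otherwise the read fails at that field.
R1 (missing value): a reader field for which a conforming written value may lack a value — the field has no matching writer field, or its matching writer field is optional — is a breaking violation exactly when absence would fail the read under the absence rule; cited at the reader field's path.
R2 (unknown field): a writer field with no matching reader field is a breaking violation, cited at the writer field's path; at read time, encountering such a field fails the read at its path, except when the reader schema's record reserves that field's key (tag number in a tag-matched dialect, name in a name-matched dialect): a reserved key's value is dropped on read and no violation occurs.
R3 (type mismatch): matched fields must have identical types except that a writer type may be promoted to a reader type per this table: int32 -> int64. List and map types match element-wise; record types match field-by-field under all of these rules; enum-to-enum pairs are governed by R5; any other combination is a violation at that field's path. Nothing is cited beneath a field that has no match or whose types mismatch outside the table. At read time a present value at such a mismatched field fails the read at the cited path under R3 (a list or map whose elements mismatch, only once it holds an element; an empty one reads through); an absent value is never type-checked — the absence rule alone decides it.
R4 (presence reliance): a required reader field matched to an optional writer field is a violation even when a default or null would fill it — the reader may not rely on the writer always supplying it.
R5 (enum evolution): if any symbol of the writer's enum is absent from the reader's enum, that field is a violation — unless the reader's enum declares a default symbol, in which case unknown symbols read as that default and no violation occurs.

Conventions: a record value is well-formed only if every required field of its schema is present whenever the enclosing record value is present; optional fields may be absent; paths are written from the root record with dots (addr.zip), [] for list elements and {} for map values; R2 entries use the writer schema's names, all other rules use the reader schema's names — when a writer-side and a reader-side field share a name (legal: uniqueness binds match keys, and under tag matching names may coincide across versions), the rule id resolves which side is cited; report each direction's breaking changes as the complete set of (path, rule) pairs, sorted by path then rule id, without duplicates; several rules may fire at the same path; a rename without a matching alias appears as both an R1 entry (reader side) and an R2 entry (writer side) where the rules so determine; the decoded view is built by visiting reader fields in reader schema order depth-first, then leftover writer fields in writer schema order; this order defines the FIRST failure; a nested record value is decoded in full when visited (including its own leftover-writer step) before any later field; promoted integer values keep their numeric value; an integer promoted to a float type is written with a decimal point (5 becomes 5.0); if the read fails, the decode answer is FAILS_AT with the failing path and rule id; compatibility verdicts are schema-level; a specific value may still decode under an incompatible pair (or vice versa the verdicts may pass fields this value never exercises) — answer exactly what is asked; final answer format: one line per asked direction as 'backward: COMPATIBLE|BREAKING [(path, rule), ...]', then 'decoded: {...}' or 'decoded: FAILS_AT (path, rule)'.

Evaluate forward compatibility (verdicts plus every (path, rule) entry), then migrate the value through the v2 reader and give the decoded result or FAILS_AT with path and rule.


arrows below run writer -> reader for Session
forward on Session — v1 reading data written by v2:
  role: State -> State, writer required; from role
  meta: Money -> Money, writer optional; from meta
  id: int64 -> int64, writer optional; from id
  weight: float32 -> float32, writer required; from weight
  price: no writer match
  duration: int64 -> int64, writer optional; from duration
  locale: string -> string, writer required; from locale
  meta.nickname: string -> string, writer optional; from meta.nickname
  meta.blob: bytes -> bytes, writer optional; from meta.blob
  meta.attempts: int64 -> int64, writer optional; from meta.attempts
  meta.name: string -> string, writer required; from meta.country
  nothing fires on Session: forward is COMPATIBLE
decode (reader v2):
  role := "EMAIL"
  meta.nickname := null (missing; optional => null)
  meta.blob := 0x1A2B
  meta.attempts := 100
  meta.country := "delta" (from writer name)
  id := 100 (missing; default applied)
  weight := -0.5
  duration := -2
  locale := "delta"
  read fails at price under R2 (unknown field)
  => FAILS_AT (price, R2)
the rest of the Session diff is inert for this question:
  renamed field name to country in record Money -> inert for the asked Session verdict: nothing fires

forward: COMPATIBLE []; decoded: FAILS_AT (price, R2)
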